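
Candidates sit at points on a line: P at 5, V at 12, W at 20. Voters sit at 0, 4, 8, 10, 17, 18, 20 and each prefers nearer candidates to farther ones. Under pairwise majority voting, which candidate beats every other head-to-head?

With single-peaked preferences on a line, the Condorcet winner is the candidate closest to the median voter.
The median voter (position 10) is closest to V at 12.
Check: V vs P — voters closer to V: 4 of 7.

V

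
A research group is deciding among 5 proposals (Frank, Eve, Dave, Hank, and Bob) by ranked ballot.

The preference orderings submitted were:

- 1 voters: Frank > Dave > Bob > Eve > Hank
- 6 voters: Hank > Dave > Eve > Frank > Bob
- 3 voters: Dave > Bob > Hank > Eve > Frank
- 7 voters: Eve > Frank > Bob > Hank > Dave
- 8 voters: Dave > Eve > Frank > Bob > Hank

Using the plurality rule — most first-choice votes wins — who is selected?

First-place vote totals:
  Frank: 1
  Eve: 7
  Dave: 11
  Hank: 6
  Bob: 0
Dave has the most first-place votes.

Dave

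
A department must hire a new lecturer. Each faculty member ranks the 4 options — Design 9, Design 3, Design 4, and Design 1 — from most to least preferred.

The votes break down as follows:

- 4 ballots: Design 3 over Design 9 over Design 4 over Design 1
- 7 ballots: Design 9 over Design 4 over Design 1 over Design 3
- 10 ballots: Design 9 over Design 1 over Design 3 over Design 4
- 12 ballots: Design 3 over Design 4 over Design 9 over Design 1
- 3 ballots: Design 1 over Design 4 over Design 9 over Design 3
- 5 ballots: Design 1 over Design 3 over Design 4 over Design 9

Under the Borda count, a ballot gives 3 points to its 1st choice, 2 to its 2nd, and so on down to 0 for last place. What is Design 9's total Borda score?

74

Borda scores:
  Design 9: 4·2 + 7·3 + 10·3 + 12·1 + 3·1 + 5·0 = 74
  Design 3: 4·3 + 7·0 + 10·1 + 12·3 + 3·0 + 5·2 = 68
  Design 4: 4·1 + 7·2 + 10·0 + 12·2 + 3·2 + 5·1 = 53
  Design 1: 4·0 + 7·1 + 10·2 + 12·0 + 3·3 + 5·3 = 51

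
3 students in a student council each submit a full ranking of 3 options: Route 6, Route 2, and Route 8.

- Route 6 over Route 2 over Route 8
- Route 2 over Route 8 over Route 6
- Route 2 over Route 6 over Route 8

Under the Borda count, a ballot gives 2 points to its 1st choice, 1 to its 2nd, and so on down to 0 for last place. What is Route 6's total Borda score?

Borda scores:
  Route 6: 2 + 0 + 1 = 3
  Route 2: 1 + 2 + 2 = 5
  Route 8: 0 + 1 + 0 = 1

3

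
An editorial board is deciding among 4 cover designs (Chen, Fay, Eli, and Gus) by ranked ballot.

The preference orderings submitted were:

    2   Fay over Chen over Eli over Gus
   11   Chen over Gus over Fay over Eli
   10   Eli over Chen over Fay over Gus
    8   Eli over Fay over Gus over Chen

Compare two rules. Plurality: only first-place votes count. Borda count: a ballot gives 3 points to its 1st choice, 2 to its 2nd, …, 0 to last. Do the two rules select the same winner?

Plurality first-place counts: Chen 11, Fay 2, Eli 18, Gus 0 → Eli.
Borda totals: Chen 57, Fay 43, Eli 56, Gus 30 → Chen.
The two rules disagree: plurality picks Eli, Borda picks Chen.

No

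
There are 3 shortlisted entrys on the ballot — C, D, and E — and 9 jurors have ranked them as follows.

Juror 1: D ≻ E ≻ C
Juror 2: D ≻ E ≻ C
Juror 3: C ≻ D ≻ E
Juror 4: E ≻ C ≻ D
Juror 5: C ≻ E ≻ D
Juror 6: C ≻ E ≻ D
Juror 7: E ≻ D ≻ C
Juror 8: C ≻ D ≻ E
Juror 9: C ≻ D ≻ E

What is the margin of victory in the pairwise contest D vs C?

Ballots ranking D above C: 3.
Ballots ranking C above D: 6.
C wins 6–3, a margin of 3.

3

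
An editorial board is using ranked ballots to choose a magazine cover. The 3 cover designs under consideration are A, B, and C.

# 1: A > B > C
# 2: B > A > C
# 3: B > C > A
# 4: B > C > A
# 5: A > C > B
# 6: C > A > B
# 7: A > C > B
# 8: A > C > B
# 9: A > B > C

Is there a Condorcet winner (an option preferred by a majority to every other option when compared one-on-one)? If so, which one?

A

Head-to-head results (9 voters total):
A vs B: A wins 6–3.
A vs C: A wins 6–3.
B vs C: B wins 5–4.
A beats each rival — B (6–3), C (6–3) — so A is the Condorcet winner.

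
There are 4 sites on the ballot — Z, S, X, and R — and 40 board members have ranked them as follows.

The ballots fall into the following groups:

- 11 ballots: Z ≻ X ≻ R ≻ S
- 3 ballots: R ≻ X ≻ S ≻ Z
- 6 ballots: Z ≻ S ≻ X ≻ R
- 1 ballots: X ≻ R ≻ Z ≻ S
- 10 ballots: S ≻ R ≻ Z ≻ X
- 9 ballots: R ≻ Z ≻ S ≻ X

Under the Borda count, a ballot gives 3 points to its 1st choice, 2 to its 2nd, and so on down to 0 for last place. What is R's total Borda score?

69

Borda scores:
  Z: 11·3 + 3·0 + 6·3 + 1 + 10·1 + 9·2 = 80
  S: 11·0 + 3·1 + 6·2 + 0 + 10·3 + 9·1 = 54
  X: 11·2 + 3·2 + 6·1 + 3 + 10·0 + 9·0 = 37
  R: 11·1 + 3·3 + 6·0 + 2 + 10·2 + 9·3 = 69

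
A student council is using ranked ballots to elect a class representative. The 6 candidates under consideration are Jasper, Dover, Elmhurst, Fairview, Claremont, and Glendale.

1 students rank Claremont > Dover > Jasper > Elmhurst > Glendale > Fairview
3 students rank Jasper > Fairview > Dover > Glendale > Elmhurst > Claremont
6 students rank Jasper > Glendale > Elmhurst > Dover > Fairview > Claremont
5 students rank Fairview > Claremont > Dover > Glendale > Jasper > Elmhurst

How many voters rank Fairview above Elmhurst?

Ballots ranking Fairview above Elmhurst: 3+5 = 8.
Ballots ranking Elmhurst above Fairview: 1+6 = 7.
So 8 of 15 voters prefer Fairview to Elmhurst.

8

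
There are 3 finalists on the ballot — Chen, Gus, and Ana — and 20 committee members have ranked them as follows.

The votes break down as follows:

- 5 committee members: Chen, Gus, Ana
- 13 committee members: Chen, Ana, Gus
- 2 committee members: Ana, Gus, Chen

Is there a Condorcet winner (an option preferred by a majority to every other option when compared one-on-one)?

Head-to-head results (20 voters total):
Chen vs Gus: Chen wins 18–2.
Chen vs Ana: Chen wins 18–2.
Gus vs Ana: Ana wins 15–5.
Chen beats each rival — Gus (18–2), Ana (18–2) — so Chen is the Condorcet winner.

Yes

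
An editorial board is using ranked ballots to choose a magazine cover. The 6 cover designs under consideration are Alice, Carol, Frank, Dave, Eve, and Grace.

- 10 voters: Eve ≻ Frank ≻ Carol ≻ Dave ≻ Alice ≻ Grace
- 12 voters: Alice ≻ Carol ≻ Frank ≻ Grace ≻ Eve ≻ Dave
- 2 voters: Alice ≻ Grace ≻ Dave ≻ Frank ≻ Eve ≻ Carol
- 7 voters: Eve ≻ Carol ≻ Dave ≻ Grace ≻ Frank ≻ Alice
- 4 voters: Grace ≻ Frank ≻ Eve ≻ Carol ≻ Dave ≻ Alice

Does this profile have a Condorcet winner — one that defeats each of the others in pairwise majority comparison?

No

Head-to-head results (35 voters total):
Alice vs Carol: Carol wins 21–14.
Alice vs Frank: Frank wins 21–14.
Alice vs Dave: Dave wins 21–14.
Alice vs Eve: Eve wins 21–14.
Alice vs Grace: Alice wins 24–11.
Carol vs Frank: Carol wins 19–16.
Carol vs Dave: Carol wins 33–2.
Carol vs Eve: Eve wins 23–12.
Carol vs Grace: Carol wins 29–6.
Frank vs Dave: Frank wins 26–9.
Frank vs Eve: Frank wins 18–17.
Frank vs Grace: Frank wins 22–13.
Dave vs Eve: Eve wins 33–2.
Dave vs Grace: Grace wins 18–17.
Eve vs Grace: Grace wins 18–17.
No candidate beats all others: Alice beats Grace beats Dave beats Alice, a majority cycle.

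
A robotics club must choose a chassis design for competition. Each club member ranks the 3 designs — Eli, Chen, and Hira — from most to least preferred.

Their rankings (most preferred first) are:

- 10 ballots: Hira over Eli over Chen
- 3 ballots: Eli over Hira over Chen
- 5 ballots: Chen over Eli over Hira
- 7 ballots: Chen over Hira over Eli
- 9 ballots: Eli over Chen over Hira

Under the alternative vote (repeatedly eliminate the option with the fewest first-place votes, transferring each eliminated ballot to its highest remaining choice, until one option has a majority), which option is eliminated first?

Hira

Round 1: Eli 12, Chen 12, Hira 10. Hira has the fewest and is eliminated.
Round 2: Eli 22, Chen 12. Eli has a majority.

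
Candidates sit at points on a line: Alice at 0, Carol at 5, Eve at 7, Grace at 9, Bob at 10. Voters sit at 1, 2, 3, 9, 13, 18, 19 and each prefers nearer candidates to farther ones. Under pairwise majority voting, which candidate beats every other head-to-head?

Grace

With single-peaked preferences on a line, the Condorcet winner is the candidate closest to the median voter.
The median voter (position 9) is closest to Grace at 9.
Check: Grace vs Eve — voters closer to Grace: 4 of 7.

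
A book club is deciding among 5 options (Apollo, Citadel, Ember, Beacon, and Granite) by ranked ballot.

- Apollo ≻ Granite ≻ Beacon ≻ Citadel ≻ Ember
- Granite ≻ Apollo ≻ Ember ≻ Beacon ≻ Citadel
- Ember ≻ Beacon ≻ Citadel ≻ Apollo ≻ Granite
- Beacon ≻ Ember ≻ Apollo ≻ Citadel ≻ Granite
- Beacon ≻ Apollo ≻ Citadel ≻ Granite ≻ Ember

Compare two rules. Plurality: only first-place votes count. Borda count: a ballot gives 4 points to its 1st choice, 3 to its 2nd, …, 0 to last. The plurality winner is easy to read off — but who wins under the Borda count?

Plurality first-place counts: Apollo 1, Citadel 0, Ember 1, Beacon 2, Granite 1 → Beacon.
Borda totals: Apollo 13, Citadel 6, Ember 9, Beacon 14, Granite 8 → Beacon.

Beacon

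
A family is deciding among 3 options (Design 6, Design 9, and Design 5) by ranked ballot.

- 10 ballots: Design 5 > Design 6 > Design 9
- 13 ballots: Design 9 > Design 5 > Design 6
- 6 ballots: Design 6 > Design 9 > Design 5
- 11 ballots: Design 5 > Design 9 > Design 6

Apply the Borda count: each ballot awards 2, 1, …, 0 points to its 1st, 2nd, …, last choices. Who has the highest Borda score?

Design 5

Borda scores:
  Design 6: 10·1 + 13·0 + 6·2 + 11·0 = 22
  Design 9: 10·0 + 13·2 + 6·1 + 11·1 = 43
  Design 5: 10·2 + 13·1 + 6·0 + 11·2 = 55
Design 5 has the highest total.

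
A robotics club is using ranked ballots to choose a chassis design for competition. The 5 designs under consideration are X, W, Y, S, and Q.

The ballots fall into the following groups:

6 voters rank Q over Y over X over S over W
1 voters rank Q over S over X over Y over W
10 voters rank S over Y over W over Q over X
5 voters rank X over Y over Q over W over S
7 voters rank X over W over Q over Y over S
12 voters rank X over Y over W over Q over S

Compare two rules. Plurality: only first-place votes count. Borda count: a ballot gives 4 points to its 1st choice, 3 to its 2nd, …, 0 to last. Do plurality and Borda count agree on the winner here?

Yes

Plurality first-place counts: X 24, W 0, Y 0, S 10, Q 7 → X.
Borda totals: X 110, W 70, Y 107, S 49, Q 74 → X.
The two rules agree on X.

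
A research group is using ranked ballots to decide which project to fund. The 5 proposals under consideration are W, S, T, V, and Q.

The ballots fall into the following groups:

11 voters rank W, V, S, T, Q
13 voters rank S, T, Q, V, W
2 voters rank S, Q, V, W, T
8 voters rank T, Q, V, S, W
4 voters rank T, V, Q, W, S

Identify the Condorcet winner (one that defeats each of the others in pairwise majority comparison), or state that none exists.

Head-to-head results (38 voters total):
W vs S: S wins 23–15.
W vs T: T wins 25–13.
W vs V: V wins 27–11.
W vs Q: Q wins 27–11.
S vs T: S wins 26–12.
S vs V: V wins 23–15.
S vs Q: S wins 26–12.
T vs V: T wins 25–13.
T vs Q: T wins 36–2.
V vs Q: Q wins 23–15.
No candidate beats all others: S beats T beats V beats S, a majority cycle.

No Condorcet winner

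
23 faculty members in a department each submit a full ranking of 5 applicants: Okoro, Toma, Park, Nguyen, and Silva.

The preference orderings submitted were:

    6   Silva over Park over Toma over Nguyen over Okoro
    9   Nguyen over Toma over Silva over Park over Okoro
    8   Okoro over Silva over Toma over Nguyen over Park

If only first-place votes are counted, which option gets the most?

First-place vote totals:
  Okoro: 8
  Toma: 0
  Park: 0
  Nguyen: 9
  Silva: 6
Nguyen has the most first-place votes.

Nguyen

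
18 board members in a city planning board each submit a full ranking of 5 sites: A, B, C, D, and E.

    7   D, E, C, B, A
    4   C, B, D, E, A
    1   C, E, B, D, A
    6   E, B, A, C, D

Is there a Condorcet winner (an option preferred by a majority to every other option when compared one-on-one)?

No

Head-to-head results (18 voters total):
A vs B: B wins 18–0.
A vs C: C wins 12–6.
A vs D: D wins 12–6.
A vs E: E wins 18–0.
B vs C: C wins 12–6.
B vs D: B wins 11–7.
B vs E: E wins 14–4.
C vs D: C wins 11–7.
C vs E: E wins 13–5.
D vs E: D wins 11–7.
No candidate beats all others: B beats D beats E beats B, a majority cycle.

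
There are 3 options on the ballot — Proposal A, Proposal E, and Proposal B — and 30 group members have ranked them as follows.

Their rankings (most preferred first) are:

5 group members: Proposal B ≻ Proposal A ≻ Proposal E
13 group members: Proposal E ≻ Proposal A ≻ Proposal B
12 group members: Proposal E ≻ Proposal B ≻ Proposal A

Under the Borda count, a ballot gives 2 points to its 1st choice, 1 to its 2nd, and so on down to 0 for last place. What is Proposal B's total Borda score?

22

Borda scores:
  Proposal A: 5·1 + 13·1 + 12·0 = 18
  Proposal E: 5·0 + 13·2 + 12·2 = 50
  Proposal B: 5·2 + 13·0 + 12·1 = 22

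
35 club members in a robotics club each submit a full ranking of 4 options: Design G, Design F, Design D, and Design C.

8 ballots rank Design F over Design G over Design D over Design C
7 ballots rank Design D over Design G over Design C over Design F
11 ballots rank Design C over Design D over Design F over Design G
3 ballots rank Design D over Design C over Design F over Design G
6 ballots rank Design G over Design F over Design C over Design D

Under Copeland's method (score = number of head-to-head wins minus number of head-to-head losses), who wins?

Pairwise results:
  Design G vs Design F: Design F wins 22–13.
  Design G vs Design D: Design D wins 21–14.
  Design G vs Design C: Design G wins 21–14.
  Design F vs Design D: Design D wins 21–14.
  Design F vs Design C: Design C wins 21–14.
  Design D vs Design C: Design D wins 18–17.
Copeland scores (wins − losses):
  Design G: 1 − 2 = -1
  Design F: 1 − 2 = -1
  Design D: 3 − 0 = 3
  Design C: 1 − 2 = -1
Design D has the best Copeland score.

Design D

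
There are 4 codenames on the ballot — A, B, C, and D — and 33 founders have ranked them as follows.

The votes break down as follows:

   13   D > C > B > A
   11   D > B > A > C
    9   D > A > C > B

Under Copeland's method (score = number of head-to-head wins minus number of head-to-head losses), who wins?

D

Pairwise results:
  A vs B: B wins 24–9.
  A vs C: A wins 20–13.
  A vs D: D wins 33–0.
  B vs C: C wins 22–11.
  B vs D: D wins 33–0.
  C vs D: D wins 33–0.
Copeland scores (wins − losses):
  A: 1 − 2 = -1
  B: 1 − 2 = -1
  C: 1 − 2 = -1
  D: 3 − 0 = 3
D has the best Copeland score.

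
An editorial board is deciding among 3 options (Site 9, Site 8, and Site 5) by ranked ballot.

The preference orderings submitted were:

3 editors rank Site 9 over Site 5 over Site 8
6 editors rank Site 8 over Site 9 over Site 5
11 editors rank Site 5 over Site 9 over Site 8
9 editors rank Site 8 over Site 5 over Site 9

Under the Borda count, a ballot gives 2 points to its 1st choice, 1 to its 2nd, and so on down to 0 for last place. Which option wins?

Borda scores:
  Site 9: 3·2 + 6·1 + 11·1 + 9·0 = 23
  Site 8: 3·0 + 6·2 + 11·0 + 9·2 = 30
  Site 5: 3·1 + 6·0 + 11·2 + 9·1 = 34
Site 5 has the highest total.

Site 5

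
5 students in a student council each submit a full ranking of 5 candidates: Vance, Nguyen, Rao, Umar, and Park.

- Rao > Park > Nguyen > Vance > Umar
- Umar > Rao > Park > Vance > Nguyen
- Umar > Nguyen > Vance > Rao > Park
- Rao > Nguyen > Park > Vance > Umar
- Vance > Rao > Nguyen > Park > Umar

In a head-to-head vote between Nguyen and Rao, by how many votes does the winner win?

Ballots ranking Nguyen above Rao: 1.
Ballots ranking Rao above Nguyen: 4.
Rao wins 4–1, a margin of 3.

3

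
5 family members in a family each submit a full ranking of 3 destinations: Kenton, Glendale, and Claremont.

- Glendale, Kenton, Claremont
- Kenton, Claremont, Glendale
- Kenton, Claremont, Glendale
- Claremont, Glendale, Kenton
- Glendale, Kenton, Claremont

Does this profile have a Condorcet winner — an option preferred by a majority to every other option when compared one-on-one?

Head-to-head results (5 voters total):
Kenton vs Glendale: Glendale wins 3–2.
Kenton vs Claremont: Kenton wins 4–1.
Glendale vs Claremont: Claremont wins 3–2.
No candidate beats all others: Kenton beats Claremont beats Glendale beats Kenton, a majority cycle.

No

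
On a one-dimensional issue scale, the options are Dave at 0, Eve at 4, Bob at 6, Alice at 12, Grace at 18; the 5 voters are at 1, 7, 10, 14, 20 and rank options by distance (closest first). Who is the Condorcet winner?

With single-peaked preferences on a line, the Condorcet winner is the candidate closest to the median voter.
The median voter (position 10) is closest to Alice at 12.
Check: Alice vs Dave — voters closer to Alice: 4 of 5.

Alice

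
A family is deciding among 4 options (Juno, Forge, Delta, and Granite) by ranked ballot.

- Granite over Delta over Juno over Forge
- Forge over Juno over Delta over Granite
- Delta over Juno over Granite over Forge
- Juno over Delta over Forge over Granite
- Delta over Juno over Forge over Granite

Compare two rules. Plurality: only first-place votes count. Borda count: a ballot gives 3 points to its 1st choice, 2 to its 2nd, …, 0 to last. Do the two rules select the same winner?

Plurality first-place counts: Juno 1, Forge 1, Delta 2, Granite 1 → Delta.
Borda totals: Juno 10, Forge 5, Delta 11, Granite 4 → Delta.
The two rules agree on Delta.

Yes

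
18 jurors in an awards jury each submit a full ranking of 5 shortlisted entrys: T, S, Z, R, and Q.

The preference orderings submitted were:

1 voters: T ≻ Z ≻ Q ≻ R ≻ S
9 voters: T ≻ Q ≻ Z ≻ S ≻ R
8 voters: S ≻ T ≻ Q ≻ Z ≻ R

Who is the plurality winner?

First-place vote totals:
  T: 10
  S: 8
  Z: 0
  R: 0
  Q: 0
T has the most first-place votes.

T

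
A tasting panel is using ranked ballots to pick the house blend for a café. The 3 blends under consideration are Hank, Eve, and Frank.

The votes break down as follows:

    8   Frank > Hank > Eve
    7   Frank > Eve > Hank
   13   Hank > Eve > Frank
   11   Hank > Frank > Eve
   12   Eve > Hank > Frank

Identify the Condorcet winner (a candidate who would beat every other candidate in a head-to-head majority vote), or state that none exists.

Head-to-head results (51 voters total):
Hank vs Eve: Hank wins 32–19.
Hank vs Frank: Hank wins 36–15.
Eve vs Frank: Frank wins 26–25.
Hank beats each rival — Eve (32–19), Frank (36–15) — so Hank is the Condorcet winner.

Hank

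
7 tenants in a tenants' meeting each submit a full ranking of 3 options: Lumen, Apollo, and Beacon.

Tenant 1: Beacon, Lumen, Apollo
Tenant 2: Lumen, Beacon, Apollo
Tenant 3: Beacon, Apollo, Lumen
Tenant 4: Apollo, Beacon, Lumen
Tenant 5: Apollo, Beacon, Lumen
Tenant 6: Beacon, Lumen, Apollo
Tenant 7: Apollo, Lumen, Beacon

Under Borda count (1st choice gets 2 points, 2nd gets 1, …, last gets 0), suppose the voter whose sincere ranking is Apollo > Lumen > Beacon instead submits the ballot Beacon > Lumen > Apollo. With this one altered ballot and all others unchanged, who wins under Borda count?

Beacon

Borda totals with the altered ballot: Lumen 5, Apollo 5, Beacon 11.
The winner is unchanged: still Beacon.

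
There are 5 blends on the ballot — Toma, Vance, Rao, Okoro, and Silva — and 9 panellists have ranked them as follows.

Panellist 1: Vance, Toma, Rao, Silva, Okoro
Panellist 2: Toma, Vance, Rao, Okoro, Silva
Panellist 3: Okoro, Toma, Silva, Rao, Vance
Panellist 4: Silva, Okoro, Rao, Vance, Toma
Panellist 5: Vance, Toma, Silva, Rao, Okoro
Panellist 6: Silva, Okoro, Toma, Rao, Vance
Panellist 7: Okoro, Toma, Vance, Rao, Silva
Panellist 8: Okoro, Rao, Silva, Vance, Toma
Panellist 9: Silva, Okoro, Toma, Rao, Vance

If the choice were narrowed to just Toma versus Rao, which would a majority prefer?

Toma

Ballots ranking Toma above Rao: 7.
Ballots ranking Rao above Toma: 2.
Toma wins the head-to-head, 7–2.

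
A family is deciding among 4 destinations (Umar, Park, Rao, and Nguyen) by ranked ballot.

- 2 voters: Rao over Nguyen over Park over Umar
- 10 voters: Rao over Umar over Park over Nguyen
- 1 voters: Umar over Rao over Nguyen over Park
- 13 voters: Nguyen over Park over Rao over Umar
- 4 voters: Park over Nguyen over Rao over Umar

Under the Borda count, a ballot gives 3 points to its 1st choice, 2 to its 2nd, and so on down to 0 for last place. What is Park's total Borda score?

Borda scores:
  Umar: 2·0 + 10·2 + 3 + 13·0 + 4·0 = 23
  Park: 2·1 + 10·1 + 0 + 13·2 + 4·3 = 50
  Rao: 2·3 + 10·3 + 2 + 13·1 + 4·1 = 55
  Nguyen: 2·2 + 10·0 + 1 + 13·3 + 4·2 = 52

50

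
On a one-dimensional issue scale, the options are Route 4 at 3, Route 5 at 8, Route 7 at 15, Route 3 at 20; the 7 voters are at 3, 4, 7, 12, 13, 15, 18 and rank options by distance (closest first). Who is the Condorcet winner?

With single-peaked preferences on a line, the Condorcet winner is the candidate closest to the median voter.
The median voter (position 12) is closest to Route 7 at 15.
Check: Route 7 vs Route 5 — voters closer to Route 7: 4 of 7.

Route 7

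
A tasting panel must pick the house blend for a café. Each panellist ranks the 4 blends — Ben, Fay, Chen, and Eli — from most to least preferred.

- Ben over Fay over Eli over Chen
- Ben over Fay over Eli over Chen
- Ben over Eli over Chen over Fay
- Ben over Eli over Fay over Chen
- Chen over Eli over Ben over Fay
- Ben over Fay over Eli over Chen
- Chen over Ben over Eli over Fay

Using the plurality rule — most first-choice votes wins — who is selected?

First-place vote totals:
  Ben: 5
  Fay: 0
  Chen: 2
  Eli: 0
Ben has the most first-place votes.

Ben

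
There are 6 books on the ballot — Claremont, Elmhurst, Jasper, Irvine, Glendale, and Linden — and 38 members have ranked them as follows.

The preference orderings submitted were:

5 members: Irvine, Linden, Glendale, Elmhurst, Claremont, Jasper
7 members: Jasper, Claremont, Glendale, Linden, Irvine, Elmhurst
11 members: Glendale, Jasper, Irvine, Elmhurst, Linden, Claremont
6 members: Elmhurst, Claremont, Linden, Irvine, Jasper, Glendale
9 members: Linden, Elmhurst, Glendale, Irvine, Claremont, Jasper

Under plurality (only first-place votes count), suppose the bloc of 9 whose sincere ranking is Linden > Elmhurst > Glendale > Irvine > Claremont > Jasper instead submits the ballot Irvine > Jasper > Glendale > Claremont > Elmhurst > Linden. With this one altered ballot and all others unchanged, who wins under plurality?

First-place totals with the altered ballot: Claremont 0, Elmhurst 6, Jasper 7, Irvine 14, Glendale 11, Linden 0.
The switch changes the winner from Glendale to Irvine.

Irvine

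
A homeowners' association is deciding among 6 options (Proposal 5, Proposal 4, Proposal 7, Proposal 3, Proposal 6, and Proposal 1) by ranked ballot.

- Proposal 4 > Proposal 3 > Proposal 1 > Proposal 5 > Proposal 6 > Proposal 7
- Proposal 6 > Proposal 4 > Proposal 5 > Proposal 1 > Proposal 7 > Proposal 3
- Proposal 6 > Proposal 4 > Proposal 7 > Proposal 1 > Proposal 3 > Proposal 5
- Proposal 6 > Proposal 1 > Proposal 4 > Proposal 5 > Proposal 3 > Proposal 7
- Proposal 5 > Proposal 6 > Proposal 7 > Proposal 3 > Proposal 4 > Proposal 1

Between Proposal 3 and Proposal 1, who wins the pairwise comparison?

Proposal 1

Ballots ranking Proposal 3 above Proposal 1: 2.
Ballots ranking Proposal 1 above Proposal 3: 3.
Proposal 1 wins the head-to-head, 3–2.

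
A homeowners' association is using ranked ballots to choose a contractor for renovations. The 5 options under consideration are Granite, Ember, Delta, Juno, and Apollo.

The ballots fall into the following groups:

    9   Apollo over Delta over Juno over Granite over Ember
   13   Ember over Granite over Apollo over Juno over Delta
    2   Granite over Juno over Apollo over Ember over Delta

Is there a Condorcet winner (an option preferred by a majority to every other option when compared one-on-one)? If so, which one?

Head-to-head results (24 voters total):
Granite vs Ember: Ember wins 13–11.
Granite vs Delta: Granite wins 15–9.
Granite vs Juno: Granite wins 15–9.
Granite vs Apollo: Granite wins 15–9.
Ember vs Delta: Ember wins 15–9.
Ember vs Juno: Ember wins 13–11.
Ember vs Apollo: Ember wins 13–11.
Delta vs Juno: Juno wins 15–9.
Delta vs Apollo: Apollo wins 24–0.
Juno vs Apollo: Apollo wins 22–2.
Ember beats each rival — Granite (13–11), Delta (15–9), Juno (13–11), Apollo (13–11) — so Ember is the Condorcet winner.

Ember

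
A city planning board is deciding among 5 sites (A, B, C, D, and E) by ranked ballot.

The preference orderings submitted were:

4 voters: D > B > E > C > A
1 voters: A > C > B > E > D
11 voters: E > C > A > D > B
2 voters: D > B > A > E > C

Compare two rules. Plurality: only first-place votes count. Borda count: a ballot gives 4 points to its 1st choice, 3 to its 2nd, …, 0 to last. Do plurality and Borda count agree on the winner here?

Plurality first-place counts: A 1, B 0, C 0, D 6, E 11 → E.
Borda totals: A 30, B 20, C 40, D 35, E 55 → E.
The two rules agree on E.

Yes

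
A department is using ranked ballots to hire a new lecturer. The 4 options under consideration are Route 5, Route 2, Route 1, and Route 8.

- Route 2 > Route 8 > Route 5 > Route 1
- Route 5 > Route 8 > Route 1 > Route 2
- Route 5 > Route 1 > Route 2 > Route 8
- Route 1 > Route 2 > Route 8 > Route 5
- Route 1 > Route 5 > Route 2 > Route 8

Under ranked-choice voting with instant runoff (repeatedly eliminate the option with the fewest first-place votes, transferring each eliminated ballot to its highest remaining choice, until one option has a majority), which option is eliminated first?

Round 1: Route 5 2, Route 1 2, Route 2 1, Route 8 0. Route 8 has the fewest and is eliminated.
Round 2: Route 5 2, Route 1 2, Route 2 1. Route 2 has the fewest and is eliminated.
Round 3: Route 5 3, Route 1 2. Route 5 has a majority.

Route 8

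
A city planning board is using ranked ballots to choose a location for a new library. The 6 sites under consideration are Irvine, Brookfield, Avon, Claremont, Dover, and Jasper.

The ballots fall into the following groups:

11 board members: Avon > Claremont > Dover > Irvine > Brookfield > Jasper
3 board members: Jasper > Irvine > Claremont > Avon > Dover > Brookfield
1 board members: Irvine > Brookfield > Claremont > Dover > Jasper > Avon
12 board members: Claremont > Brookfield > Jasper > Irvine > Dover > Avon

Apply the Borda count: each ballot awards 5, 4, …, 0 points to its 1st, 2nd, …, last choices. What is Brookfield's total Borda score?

Borda scores:
  Irvine: 11·2 + 3·4 + 5 + 12·2 = 63
  Brookfield: 11·1 + 3·0 + 4 + 12·4 = 63
  Avon: 11·5 + 3·2 + 0 + 12·0 = 61
  Claremont: 11·4 + 3·3 + 3 + 12·5 = 116
  Dover: 11·3 + 3·1 + 2 + 12·1 = 50
  Jasper: 11·0 + 3·5 + 1 + 12·3 = 52

63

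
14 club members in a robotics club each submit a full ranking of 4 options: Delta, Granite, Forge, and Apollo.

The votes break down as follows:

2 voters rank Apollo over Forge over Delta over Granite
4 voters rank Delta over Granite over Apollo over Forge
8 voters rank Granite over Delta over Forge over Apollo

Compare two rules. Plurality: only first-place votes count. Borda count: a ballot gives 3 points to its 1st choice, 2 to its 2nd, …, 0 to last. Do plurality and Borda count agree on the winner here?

Yes

Plurality first-place counts: Delta 4, Granite 8, Forge 0, Apollo 2 → Granite.
Borda totals: Delta 30, Granite 32, Forge 12, Apollo 10 → Granite.
The two rules agree on Granite.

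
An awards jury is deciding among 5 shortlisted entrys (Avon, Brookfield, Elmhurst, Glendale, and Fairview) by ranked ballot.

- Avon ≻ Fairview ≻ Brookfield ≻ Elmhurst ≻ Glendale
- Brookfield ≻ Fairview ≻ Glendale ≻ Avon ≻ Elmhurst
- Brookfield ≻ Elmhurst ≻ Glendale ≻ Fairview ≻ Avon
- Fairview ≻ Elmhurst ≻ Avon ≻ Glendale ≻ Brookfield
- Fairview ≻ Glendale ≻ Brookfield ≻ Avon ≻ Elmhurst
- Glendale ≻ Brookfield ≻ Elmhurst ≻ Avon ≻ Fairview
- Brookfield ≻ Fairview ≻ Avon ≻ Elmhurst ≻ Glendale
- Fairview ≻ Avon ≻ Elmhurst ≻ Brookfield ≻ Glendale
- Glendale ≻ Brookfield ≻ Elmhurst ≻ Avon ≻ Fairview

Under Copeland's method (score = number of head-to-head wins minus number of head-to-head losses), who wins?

Pairwise results:
  Avon vs Brookfield: Brookfield wins 6–3.
  Avon vs Elmhurst: Avon wins 5–4.
  Avon vs Glendale: Glendale wins 5–4.
  Avon vs Fairview: Fairview wins 6–3.
  Brookfield vs Elmhurst: Brookfield wins 7–2.
  Brookfield vs Glendale: Brookfield wins 5–4.
  Brookfield vs Fairview: Brookfield wins 5–4.
  Elmhurst vs Glendale: Elmhurst wins 5–4.
  Elmhurst vs Fairview: Fairview wins 6–3.
  Glendale vs Fairview: Fairview wins 6–3.
Copeland scores (wins − losses):
  Avon: 1 − 3 = -2
  Brookfield: 4 − 0 = 4
  Elmhurst: 1 − 3 = -2
  Glendale: 1 − 3 = -2
  Fairview: 3 − 1 = 2
Brookfield has the best Copeland score.

Brookfield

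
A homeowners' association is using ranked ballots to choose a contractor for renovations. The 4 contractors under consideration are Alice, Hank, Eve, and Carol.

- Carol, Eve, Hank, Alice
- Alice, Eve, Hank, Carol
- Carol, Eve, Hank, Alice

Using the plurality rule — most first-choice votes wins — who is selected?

Carol

First-place vote totals:
  Alice: 1
  Hank: 0
  Eve: 0
  Carol: 2
Carol has the most first-place votes.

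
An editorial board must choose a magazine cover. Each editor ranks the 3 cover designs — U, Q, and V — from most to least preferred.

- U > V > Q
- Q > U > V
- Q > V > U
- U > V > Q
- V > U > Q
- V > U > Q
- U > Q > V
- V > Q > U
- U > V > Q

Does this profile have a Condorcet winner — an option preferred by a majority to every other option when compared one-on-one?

Yes

Head-to-head results (9 voters total):
U vs Q: U wins 6–3.
U vs V: U wins 5–4.
Q vs V: V wins 6–3.
U beats each rival — Q (6–3), V (5–4) — so U is the Condorcet winner.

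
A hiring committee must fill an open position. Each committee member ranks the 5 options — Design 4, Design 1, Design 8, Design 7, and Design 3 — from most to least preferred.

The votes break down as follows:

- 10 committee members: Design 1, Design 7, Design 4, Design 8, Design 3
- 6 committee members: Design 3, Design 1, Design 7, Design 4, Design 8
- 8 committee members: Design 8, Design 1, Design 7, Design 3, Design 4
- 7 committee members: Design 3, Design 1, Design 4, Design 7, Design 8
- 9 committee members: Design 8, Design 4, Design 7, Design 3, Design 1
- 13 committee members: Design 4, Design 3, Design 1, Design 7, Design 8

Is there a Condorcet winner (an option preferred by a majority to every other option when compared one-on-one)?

Head-to-head results (53 voters total):
Design 4 vs Design 1: Design 1 wins 31–22.
Design 4 vs Design 8: Design 4 wins 36–17.
Design 4 vs Design 7: Design 4 wins 29–24.
Design 4 vs Design 3: Design 4 wins 32–21.
Design 1 vs Design 8: Design 1 wins 36–17.
Design 1 vs Design 7: Design 1 wins 44–9.
Design 1 vs Design 3: Design 3 wins 35–18.
Design 8 vs Design 7: Design 7 wins 36–17.
Design 8 vs Design 3: Design 8 wins 27–26.
Design 7 vs Design 3: Design 7 wins 27–26.
No candidate beats all others: Design 4 beats Design 3 beats Design 1 beats Design 4, a majority cycle.

No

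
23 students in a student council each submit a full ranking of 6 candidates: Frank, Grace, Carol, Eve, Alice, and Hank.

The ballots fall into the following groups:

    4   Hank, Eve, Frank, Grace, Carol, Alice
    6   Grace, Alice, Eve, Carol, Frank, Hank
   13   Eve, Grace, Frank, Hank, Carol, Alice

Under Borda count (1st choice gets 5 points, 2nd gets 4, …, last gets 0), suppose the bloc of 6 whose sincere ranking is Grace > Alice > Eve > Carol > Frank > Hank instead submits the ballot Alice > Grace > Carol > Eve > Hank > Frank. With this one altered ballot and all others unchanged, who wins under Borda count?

Eve

Borda totals with the altered ballot: Frank 51, Grace 84, Carol 35, Eve 93, Alice 30, Hank 52.
The winner is unchanged: still Eve.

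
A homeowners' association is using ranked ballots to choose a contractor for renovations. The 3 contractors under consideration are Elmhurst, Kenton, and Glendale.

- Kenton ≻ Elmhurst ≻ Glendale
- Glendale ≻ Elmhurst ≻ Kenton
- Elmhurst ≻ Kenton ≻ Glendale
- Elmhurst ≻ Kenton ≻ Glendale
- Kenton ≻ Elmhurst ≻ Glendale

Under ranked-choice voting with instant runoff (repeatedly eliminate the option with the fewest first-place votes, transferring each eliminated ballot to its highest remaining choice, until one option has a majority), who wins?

Round 1: Elmhurst 2, Kenton 2, Glendale 1. Glendale has the fewest and is eliminated.
Round 2: Elmhurst 3, Kenton 2. Elmhurst has a majority.

Elmhurst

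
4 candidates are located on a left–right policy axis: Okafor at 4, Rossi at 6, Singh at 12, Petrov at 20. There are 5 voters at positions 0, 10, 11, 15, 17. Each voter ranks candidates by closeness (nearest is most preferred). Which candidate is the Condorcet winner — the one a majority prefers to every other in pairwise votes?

Singh

With single-peaked preferences on a line, the Condorcet winner is the candidate closest to the median voter.
The median voter (position 11) is closest to Singh at 12.
Check: Singh vs Okafor — voters closer to Singh: 4 of 5.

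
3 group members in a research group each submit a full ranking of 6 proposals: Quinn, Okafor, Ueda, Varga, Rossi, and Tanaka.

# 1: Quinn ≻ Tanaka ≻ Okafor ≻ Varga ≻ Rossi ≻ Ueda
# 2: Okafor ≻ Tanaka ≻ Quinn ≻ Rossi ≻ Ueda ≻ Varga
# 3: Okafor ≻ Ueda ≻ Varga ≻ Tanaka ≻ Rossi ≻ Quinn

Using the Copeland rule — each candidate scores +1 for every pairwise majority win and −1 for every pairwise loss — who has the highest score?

Okafor

Pairwise results:
  Quinn vs Okafor: Okafor wins 2–1.
  Quinn vs Ueda: Quinn wins 2–1.
  Quinn vs Varga: Quinn wins 2–1.
  Quinn vs Rossi: Quinn wins 2–1.
  Quinn vs Tanaka: Tanaka wins 2–1.
  Okafor vs Ueda: Okafor wins 3–0.
  Okafor vs Varga: Okafor wins 3–0.
  Okafor vs Rossi: Okafor wins 3–0.
  Okafor vs Tanaka: Okafor wins 2–1.
  Ueda vs Varga: Ueda wins 2–1.
  Ueda vs Rossi: Rossi wins 2–1.
  Ueda vs Tanaka: Tanaka wins 2–1.
  Varga vs Rossi: Varga wins 2–1.
  Varga vs Tanaka: Tanaka wins 2–1.
  Rossi vs Tanaka: Tanaka wins 3–0.
Copeland scores (wins − losses):
  Quinn: 3 − 2 = 1
  Okafor: 5 − 0 = 5
  Ueda: 1 − 4 = -3
  Varga: 1 − 4 = -3
  Rossi: 1 − 4 = -3
  Tanaka: 4 − 1 = 3
Okafor has the best Copeland score.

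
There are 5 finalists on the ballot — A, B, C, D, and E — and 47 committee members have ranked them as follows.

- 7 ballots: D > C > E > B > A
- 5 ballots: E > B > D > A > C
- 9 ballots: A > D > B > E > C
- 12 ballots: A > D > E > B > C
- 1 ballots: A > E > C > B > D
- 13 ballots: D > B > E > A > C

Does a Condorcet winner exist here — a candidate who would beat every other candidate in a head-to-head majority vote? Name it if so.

Head-to-head results (47 voters total):
A vs B: B wins 25–22.
A vs C: A wins 40–7.
A vs D: D wins 25–22.
A vs E: E wins 25–22.
B vs C: B wins 39–8.
B vs D: D wins 41–6.
B vs E: E wins 25–22.
C vs D: D wins 46–1.
C vs E: E wins 40–7.
D vs E: D wins 41–6.
D beats each rival — A (25–22), B (41–6), C (46–1), E (41–6) — so D is the Condorcet winner.

D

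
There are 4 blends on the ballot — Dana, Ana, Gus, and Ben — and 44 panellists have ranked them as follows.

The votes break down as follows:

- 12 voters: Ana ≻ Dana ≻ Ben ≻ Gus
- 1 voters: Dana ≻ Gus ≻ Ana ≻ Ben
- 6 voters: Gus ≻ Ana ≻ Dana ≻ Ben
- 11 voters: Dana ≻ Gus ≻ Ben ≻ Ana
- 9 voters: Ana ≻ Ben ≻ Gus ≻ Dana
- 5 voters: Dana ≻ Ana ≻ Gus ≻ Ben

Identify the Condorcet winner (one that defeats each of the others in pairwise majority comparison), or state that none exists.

Ana

Head-to-head results (44 voters total):
Dana vs Ana: Ana wins 27–17.
Dana vs Gus: Dana wins 29–15.
Dana vs Ben: Dana wins 35–9.
Ana vs Gus: Ana wins 26–18.
Ana vs Ben: Ana wins 33–11.
Gus vs Ben: Gus wins 23–21.
Ana beats each rival — Dana (27–17), Gus (26–18), Ben (33–11) — so Ana is the Condorcet winner.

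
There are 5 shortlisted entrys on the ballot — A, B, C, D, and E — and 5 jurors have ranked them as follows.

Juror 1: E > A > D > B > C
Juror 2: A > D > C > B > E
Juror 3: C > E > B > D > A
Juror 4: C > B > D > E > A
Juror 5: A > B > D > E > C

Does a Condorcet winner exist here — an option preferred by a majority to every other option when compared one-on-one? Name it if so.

Head-to-head results (5 voters total):
A vs B: A wins 3–2.
A vs C: A wins 3–2.
A vs D: A wins 3–2.
A vs E: E wins 3–2.
B vs C: C wins 3–2.
B vs D: B wins 3–2.
B vs E: B wins 3–2.
C vs D: D wins 3–2.
C vs E: C wins 3–2.
D vs E: D wins 3–2.
No candidate beats all others: A beats B beats E beats A, a majority cycle.

There is no Condorcet winner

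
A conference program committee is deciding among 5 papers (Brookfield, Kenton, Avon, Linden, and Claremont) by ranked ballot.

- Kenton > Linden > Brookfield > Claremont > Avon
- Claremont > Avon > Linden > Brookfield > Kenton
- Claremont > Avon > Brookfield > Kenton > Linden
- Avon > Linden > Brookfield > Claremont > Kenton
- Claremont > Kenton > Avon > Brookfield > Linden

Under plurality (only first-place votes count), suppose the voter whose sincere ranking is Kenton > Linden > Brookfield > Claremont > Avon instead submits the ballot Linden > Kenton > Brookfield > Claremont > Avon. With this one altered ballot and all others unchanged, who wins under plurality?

First-place totals with the altered ballot: Brookfield 0, Kenton 0, Avon 1, Linden 1, Claremont 3.
The winner is unchanged: still Claremont.

Claremont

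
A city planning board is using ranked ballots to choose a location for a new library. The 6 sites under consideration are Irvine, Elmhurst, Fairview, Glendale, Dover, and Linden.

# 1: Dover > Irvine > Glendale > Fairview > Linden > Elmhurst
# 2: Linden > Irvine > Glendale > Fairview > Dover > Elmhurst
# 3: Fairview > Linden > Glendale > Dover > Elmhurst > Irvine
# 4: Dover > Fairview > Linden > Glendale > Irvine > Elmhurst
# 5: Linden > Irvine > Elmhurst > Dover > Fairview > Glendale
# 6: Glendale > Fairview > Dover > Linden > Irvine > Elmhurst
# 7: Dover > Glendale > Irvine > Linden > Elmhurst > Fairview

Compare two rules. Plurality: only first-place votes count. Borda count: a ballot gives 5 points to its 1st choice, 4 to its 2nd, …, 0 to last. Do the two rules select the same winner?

Yes

Plurality first-place counts: Irvine 0, Elmhurst 0, Fairview 1, Glendale 1, Dover 3, Linden 2 → Dover.
Borda totals: Irvine 17, Elmhurst 5, Fairview 18, Glendale 20, Dover 23, Linden 22 → Dover.
The two rules agree on Dover.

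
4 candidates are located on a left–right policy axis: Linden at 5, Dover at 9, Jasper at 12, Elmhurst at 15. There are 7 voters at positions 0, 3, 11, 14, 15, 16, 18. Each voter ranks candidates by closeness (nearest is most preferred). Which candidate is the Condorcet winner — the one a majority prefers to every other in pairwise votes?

With single-peaked preferences on a line, the Condorcet winner is the candidate closest to the median voter.
The median voter (position 14) is closest to Elmhurst at 15.
Check: Elmhurst vs Linden — voters closer to Elmhurst: 5 of 7.

Elmhurst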